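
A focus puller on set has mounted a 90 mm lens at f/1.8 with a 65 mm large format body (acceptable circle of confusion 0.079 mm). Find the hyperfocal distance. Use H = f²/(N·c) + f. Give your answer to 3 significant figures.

Hyperfocal distance H = f²/(N·c) + f = 90²/(1.8 × 0.079) + 90 = 8100/0.1422 + 90 ≈ 57052.0 mm ≈ 57.1 m.

57.1 m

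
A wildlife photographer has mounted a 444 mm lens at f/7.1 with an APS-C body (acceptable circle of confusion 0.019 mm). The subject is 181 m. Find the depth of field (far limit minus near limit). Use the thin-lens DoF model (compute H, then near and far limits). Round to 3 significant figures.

45.4 m

Hyperfocal distance H = f²/(N·c) + f = 444²/(7.1 × 0.019) + 444 = 197136/0.1349 + 444 ≈ 1461793.1 mm ≈ 1462 m.
Near limit Dn = s·(H − f)/(H + s − 2f) = 181000 × (1461793.1 − 444) / (1461793.1 + 181000 − 2 × 444) = 181000 × 1461349.1 / 1641905.1 ≈ 161096 mm.
Far limit Df = s·(H − f)/(H − s) = 181000 × (1461793.1 − 444) / (1461793.1 − 181000) = 181000 × 1461349.1 / 1280793.1 ≈ 206516 mm.
Depth of field = Df − Dn = 206516 − 161096 ≈ 45420 mm ≈ 45.4 m.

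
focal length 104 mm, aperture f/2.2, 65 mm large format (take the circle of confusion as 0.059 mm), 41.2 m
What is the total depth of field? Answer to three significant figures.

53.7 m

Hyperfocal distance H = f²/(N·c) + f = 104²/(2.2 × 0.059) + 104 = 10816/0.1298 + 104 ≈ 83432.2 mm ≈ 83.43 m.
Near limit Dn = s·(H − f)/(H + s − 2f) = 41200 × (83432.2 − 104) / (83432.2 + 41200 − 2 × 104) = 41200 × 83328.2 / 124424.2 ≈ 27592 mm.
Far limit Df = s·(H − f)/(H − s) = 41200 × (83432.2 − 104) / (83432.2 − 41200) = 41200 × 83328.2 / 42232.2 ≈ 81292 mm.
Depth of field = Df − Dn = 81292 − 27592 ≈ 53700 mm ≈ 53.7 m.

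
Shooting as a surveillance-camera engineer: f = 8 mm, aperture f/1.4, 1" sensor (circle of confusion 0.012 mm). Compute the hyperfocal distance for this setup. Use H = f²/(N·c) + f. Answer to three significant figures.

3.82 m

Hyperfocal distance H = f²/(N·c) + f = 8²/(1.4 × 0.012) + 8 = 64/0.0168 + 8 ≈ 3817.5 mm ≈ 3.82 m.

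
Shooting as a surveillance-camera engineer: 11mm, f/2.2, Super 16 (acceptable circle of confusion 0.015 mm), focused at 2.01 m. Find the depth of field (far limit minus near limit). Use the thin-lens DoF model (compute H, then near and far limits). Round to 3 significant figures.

3.12 m

Hyperfocal distance H = f²/(N·c) + f = 11²/(2.2 × 0.015) + 11 = 121/0.033 + 11 ≈ 3677.7 mm ≈ 3.678 m.
Near limit Dn = s·(H − f)/(H + s − 2f) = 2010 × (3677.7 − 11) / (3677.7 + 2010 − 2 × 11) = 2010 × 3666.7 / 5665.7 ≈ 1300.8 mm.
Far limit Df = s·(H − f)/(H − s) = 2010 × (3677.7 − 11) / (3677.7 − 2010) = 2010 × 3666.7 / 1667.7 ≈ 4419.3 mm.
Depth of field = Df − Dn = 4419.3 − 1300.8 ≈ 3118.5 mm ≈ 3.12 m.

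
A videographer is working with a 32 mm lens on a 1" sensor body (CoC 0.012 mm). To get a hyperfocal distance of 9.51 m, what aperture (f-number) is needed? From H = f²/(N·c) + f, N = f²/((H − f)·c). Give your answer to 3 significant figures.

Rearrange H = f²/(N·c) + f for N: N = f² / ((H − f)·c).
N = 32² / ((9510 − 32) × 0.012) = 1024 / 113.7 ≈ 9.

f/9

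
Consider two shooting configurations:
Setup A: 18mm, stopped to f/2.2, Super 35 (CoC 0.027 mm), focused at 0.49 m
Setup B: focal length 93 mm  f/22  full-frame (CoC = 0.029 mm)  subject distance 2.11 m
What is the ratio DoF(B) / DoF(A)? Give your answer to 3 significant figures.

7.51

Setup A: H = 18²/(2.2×0.027) + 18 ≈ 5472.5 mm; DoF = Df − Dn = 536.418 − 450.976 ≈ 85.442 mm.
Setup B: H = 93²/(22×0.029) + 93 ≈ 13649.4 mm; DoF = Df − Dn = 2478.81 − 1836.72 ≈ 642.09 mm.
Ratio = 642.09 / 85.442 ≈ 7.51.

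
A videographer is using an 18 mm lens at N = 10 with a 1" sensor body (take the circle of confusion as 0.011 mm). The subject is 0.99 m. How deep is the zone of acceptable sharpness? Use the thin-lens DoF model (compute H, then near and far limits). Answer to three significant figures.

0.733 m

Hyperfocal distance H = f²/(N·c) + f = 18²/(10 × 0.011) + 18 = 324/0.11 + 18 ≈ 2963.5 mm ≈ 2.963 m.
Near limit Dn = s·(H − f)/(H + s − 2f) = 990 × (2963.5 − 18) / (2963.5 + 990 − 2 × 18) = 990 × 2945.5 / 3917.5 ≈ 744.36 mm.
Far limit Df = s·(H − f)/(H − s) = 990 × (2963.5 − 18) / (2963.5 − 990) = 990 × 2945.5 / 1973.5 ≈ 1477.61 mm.
Depth of field = Df − Dn = 1477.61 − 744.36 ≈ 733.25 mm ≈ 0.733 m.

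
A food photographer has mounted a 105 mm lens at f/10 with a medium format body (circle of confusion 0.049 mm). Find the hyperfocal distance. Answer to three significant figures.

22.6 m

Hyperfocal distance H = f²/(N·c) + f = 105²/(10 × 0.049) + 105 = 11025/0.49 + 105 ≈ 22605.0 mm ≈ 22.6 m.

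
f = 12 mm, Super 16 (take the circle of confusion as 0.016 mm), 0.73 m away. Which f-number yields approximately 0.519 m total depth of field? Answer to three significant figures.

f/4

Write h = H − f = f²/(N·c). The thin-lens limits are Dn = s·h/(h + (s−f)) and Df = s·h/(h − (s−f)), so DoF = Df − Dn = 2·s·(s−f)·h / (h² − (s−f)²).
That is a quadratic in h: DoF·h² − 2·s·(s−f)·h − DoF·(s−f)² = 0 ⇒ h = (s−f)·(s + √(s² + DoF²)) / DoF = 718 × (730 + √(730² + 519²)) / 519 = 718 × (730 + 895.690) / 519 ≈ 2249.0 mm.
Then N = f²/(c·h) = 12² / (0.016 × 2249.0) = 144 / 35.984 ≈ 4.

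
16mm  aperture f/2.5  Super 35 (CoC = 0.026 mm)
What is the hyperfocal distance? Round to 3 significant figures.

Hyperfocal distance H = f²/(N·c) + f = 16²/(2.5 × 0.026) + 16 = 256/0.065 + 16 ≈ 3954.5 mm ≈ 3.95 m.

3.95 m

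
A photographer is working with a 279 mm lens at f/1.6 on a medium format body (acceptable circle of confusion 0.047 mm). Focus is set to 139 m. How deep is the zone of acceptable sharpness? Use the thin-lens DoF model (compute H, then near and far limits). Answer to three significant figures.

Hyperfocal distance H = f²/(N·c) + f = 279²/(1.6 × 0.047) + 279 = 77841/0.0752 + 279 ≈ 1035398.7 mm ≈ 1035 m.
Near limit Dn = s·(H − f)/(H + s − 2f) = 139000 × (1035398.7 − 279) / (1035398.7 + 139000 − 2 × 279) = 139000 × 1035119.7 / 1173840.7 ≈ 122573 mm.
Far limit Df = s·(H − f)/(H − s) = 139000 × (1035398.7 − 279) / (1035398.7 − 139000) = 139000 × 1035119.7 / 896398.7 ≈ 160511 mm.
Depth of field = Df − Dn = 160511 − 122573 ≈ 37938 mm ≈ 37.9 m.

37.9 m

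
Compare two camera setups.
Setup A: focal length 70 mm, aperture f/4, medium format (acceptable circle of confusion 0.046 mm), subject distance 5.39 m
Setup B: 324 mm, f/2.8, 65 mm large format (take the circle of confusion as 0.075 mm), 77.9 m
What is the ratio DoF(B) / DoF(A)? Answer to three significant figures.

Setup A: H = 70²/(4×0.046) + 70 ≈ 26700.4 mm; DoF = Df − Dn = 6735.6 − 4492.5 ≈ 2243.1 mm.
Setup B: H = 324²/(2.8×0.075) + 324 ≈ 500209.7 mm; DoF = Df − Dn = 92210 − 67435 ≈ 24775 mm.
Ratio = 24775 / 2243.1 ≈ 11.0.

11.0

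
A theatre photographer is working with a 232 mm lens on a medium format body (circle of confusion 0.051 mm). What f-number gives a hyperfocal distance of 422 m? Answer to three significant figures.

Rearrange H = f²/(N·c) + f for N: N = f² / ((H − f)·c).
N = 232² / ((422000 − 232) × 0.051) = 53824 / 21510 ≈ 2.50.

f/2.50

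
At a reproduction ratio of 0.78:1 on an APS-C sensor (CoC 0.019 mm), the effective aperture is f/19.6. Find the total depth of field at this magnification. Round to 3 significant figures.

At magnification m, DoF ≈ 2·N_eff·c/m² = 2 × 19.6 × 0.019 / 0.78² = 0.7448 / 0.6084 ≈ 1.22 mm.

1.22 mm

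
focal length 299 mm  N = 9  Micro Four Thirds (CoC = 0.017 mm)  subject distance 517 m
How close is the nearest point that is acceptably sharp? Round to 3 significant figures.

Hyperfocal distance H = f²/(N·c) + f = 299²/(9 × 0.017) + 299 = 89401/0.153 + 299 ≈ 584619.3 mm ≈ 584.6 m.
Near limit Dn = s·(H − f)/(H + s − 2f) = 517000 × (584619.3 − 299) / (584619.3 + 517000 − 2 × 299) = 517000 × 584320.3 / 1101021.3 ≈ 274376 mm ≈ 274 m.

274 m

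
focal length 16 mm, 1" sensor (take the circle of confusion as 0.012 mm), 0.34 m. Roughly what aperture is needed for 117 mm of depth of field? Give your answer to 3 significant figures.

Write h = H − f = f²/(N·c). The thin-lens limits are Dn = s·h/(h + (s−f)) and Df = s·h/(h − (s−f)), so DoF = Df − Dn = 2·s·(s−f)·h / (h² − (s−f)²).
That is a quadratic in h: DoF·h² − 2·s·(s−f)·h − DoF·(s−f)² = 0 ⇒ h = (s−f)·(s + √(s² + DoF²)) / DoF = 324 × (340 + √(340² + 117²)) / 117 = 324 × (340 + 359.568) / 117 ≈ 1937.3 mm.
Then N = f²/(c·h) = 16² / (0.012 × 1937.3) = 256 / 23.247 ≈ 11.

f/11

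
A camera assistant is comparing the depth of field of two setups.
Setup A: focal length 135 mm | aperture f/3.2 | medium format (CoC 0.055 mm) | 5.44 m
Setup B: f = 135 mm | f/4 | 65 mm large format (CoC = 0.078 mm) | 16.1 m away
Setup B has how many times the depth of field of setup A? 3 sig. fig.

17.0

Setup A: H = 135²/(3.2×0.055) + 135 ≈ 103686.1 mm; DoF = Df − Dn = 5733.74 − 5174.89 ≈ 558.85 mm.
Setup B: H = 135²/(4×0.078) + 135 ≈ 58548.5 mm; DoF = Df − Dn = 22155.3 − 12644.2 ≈ 9511.1 mm.
Ratio = 9511.1 / 558.85 ≈ 17.0.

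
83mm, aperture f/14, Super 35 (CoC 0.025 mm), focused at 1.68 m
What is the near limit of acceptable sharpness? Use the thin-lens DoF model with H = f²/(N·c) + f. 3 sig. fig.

1.55 m

Hyperfocal distance H = f²/(N·c) + f = 83²/(14 × 0.025) + 83 = 6889/0.35 + 83 ≈ 19765.9 mm ≈ 19.77 m.
Near limit Dn = s·(H − f)/(H + s − 2f) = 1680 × (19765.9 − 83) / (19765.9 + 1680 − 2 × 83) = 1680 × 19682.9 / 21279.9 ≈ 1553.9 mm ≈ 1.55 m.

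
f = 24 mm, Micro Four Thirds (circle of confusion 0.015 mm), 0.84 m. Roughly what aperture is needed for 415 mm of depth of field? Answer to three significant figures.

f/11

Write h = H − f = f²/(N·c). The thin-lens limits are Dn = s·h/(h + (s−f)) and Df = s·h/(h − (s−f)), so DoF = Df − Dn = 2·s·(s−f)·h / (h² − (s−f)²).
That is a quadratic in h: DoF·h² − 2·s·(s−f)·h − DoF·(s−f)² = 0 ⇒ h = (s−f)·(s + √(s² + DoF²)) / DoF = 816 × (840 + √(840² + 415²)) / 415 = 816 × (840 + 936.923) / 415 ≈ 3493.9 mm.
Then N = f²/(c·h) = 24² / (0.015 × 3493.9) = 576 / 52.409 ≈ 11.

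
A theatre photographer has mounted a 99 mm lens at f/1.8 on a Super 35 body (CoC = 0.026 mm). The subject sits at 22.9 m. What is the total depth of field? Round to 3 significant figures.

5.05 m

Hyperfocal distance H = f²/(N·c) + f = 99²/(1.8 × 0.026) + 99 = 9801/0.0468 + 99 ≈ 209522.1 mm ≈ 209.5 m.
Near limit Dn = s·(H − f)/(H + s − 2f) = 22900 × (209522.1 − 99) / (209522.1 + 22900 − 2 × 99) = 22900 × 209423.1 / 232224.1 ≈ 20651.6 mm.
Far limit Df = s·(H − f)/(H − s) = 22900 × (209522.1 − 99) / (209522.1 − 22900) = 22900 × 209423.1 / 186622.1 ≈ 25697.9 mm.
Depth of field = Df − Dn = 25697.9 − 20651.6 ≈ 5046.3 mm ≈ 5.05 m.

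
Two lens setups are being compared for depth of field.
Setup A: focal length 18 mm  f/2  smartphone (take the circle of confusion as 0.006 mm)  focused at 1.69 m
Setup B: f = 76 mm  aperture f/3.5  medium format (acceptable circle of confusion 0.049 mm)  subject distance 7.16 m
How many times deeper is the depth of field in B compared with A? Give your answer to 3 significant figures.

Setup A: H = 18²/(2×0.006) + 18 ≈ 27018.0 mm; DoF = Df − Dn = 1801.56 − 1591.45 ≈ 210.11 mm.
Setup B: H = 76²/(3.5×0.049) + 76 ≈ 33755.3 mm; DoF = Df − Dn = 9067.2 − 5915.7 ≈ 3151.5 mm.
Ratio = 3151.5 / 210.11 ≈ 15.0.

15.0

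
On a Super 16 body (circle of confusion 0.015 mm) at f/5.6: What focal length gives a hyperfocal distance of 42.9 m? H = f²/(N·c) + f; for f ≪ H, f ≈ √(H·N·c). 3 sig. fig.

From H = f²/(N·c) + f, with f ≪ H: f ≈ √(H·N·c) = √(42900 × 5.6 × 0.015) = √3603.6 ≈ 60.03 mm.
The +f correction barely moves this — solving exactly, f² + N·c·f − N·c·H = 0 ⇒ f = (−N·c + √((N·c)² + 4·N·c·H))/2 = (−0.084 + √14414)/2 ≈ 59.988 mm, so f ≈ 60.0 mm.

60.0 mm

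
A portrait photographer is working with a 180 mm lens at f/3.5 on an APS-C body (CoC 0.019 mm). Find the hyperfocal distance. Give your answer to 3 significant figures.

Hyperfocal distance H = f²/(N·c) + f = 180²/(3.5 × 0.019) + 180 = 32400/0.0665 + 180 ≈ 487398.0 mm ≈ 487 m.

487 m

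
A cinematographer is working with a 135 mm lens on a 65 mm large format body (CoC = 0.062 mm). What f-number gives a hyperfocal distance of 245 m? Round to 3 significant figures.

Rearrange H = f²/(N·c) + f for N: N = f² / ((H − f)·c).
N = 135² / ((245000 − 135) × 0.062) = 18225 / 15182 ≈ 1.20.

f/1.20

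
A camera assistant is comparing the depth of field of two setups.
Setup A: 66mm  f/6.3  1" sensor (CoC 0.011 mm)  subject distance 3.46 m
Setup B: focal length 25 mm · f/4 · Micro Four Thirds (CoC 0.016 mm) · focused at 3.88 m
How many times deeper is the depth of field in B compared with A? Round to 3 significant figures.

Setup A: H = 66²/(6.3×0.011) + 66 ≈ 62923.1 mm; DoF = Df − Dn = 3657.49 − 3282.75 ≈ 374.74 mm.
Setup B: H = 25²/(4×0.016) + 25 ≈ 9790.6 mm; DoF = Df − Dn = 6410.6 − 2781.9 ≈ 3628.7 mm.
Ratio = 3628.7 / 374.74 ≈ 9.68.

9.68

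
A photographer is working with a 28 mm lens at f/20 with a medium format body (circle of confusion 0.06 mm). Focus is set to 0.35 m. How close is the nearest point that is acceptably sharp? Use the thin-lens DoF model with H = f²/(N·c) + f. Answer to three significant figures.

234 mm

Hyperfocal distance H = f²/(N·c) + f = 28²/(20 × 0.06) + 28 = 784/1.2 + 28 ≈ 681.3 mm ≈ 0.681 m.
Near limit Dn = s·(H − f)/(H + s − 2f) = 350 × (681.3 − 28) / (681.3 + 350 − 2 × 28) = 350 × 653.3 / 975.3 ≈ 234.45 mm.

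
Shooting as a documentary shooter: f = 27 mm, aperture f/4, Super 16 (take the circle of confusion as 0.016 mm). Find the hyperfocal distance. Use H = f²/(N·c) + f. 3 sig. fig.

Hyperfocal distance H = f²/(N·c) + f = 27²/(4 × 0.016) + 27 = 729/0.064 + 27 ≈ 11417.6 mm ≈ 11.4 m.

11.4 m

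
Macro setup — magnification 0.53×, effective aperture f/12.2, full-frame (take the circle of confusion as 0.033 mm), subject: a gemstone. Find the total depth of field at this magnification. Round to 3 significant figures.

At magnification m, DoF ≈ 2·N_eff·c/m² = 2 × 12.2 × 0.033 / 0.53² = 0.8052 / 0.2809 ≈ 2.87 mm.

2.87 mm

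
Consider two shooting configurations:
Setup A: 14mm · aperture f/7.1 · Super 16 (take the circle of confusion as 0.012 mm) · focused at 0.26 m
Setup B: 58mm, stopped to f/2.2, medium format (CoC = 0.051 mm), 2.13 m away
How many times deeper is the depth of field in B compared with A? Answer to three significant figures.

5.26

Setup A: H = 14²/(7.1×0.012) + 14 ≈ 2314.5 mm; DoF = Df − Dn = 291.132 − 234.883 ≈ 56.249 mm.
Setup B: H = 58²/(2.2×0.051) + 58 ≈ 30040.2 mm; DoF = Df − Dn = 2288.13 − 1992.32 ≈ 295.81 mm.
Ratio = 295.81 / 56.249 ≈ 5.26.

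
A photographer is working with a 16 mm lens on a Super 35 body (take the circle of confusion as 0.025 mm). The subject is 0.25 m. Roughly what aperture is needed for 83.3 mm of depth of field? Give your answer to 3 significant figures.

f/7.10

Write h = H − f = f²/(N·c). The thin-lens limits are Dn = s·h/(h + (s−f)) and Df = s·h/(h − (s−f)), so DoF = Df − Dn = 2·s·(s−f)·h / (h² − (s−f)²).
That is a quadratic in h: DoF·h² − 2·s·(s−f)·h − DoF·(s−f)² = 0 ⇒ h = (s−f)·(s + √(s² + DoF²)) / DoF = 234 × (250 + √(250² + 83.3²)) / 83.3 = 234 × (250 + 263.513) / 83.3 ≈ 1442.5 mm.
Then N = f²/(c·h) = 16² / (0.025 × 1442.5) = 256 / 36.063 ≈ 7.10.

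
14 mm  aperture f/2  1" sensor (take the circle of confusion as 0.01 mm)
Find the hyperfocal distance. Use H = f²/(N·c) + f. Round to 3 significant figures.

Hyperfocal distance H = f²/(N·c) + f = 14²/(2 × 0.01) + 14 = 196/0.02 + 14 ≈ 9814.0 mm ≈ 9.81 m.

9.81 m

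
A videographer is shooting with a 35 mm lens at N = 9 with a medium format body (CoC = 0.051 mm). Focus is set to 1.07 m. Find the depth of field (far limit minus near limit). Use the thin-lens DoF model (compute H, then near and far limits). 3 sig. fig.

Hyperfocal distance H = f²/(N·c) + f = 35²/(9 × 0.051) + 35 = 1225/0.459 + 35 ≈ 2703.8 mm ≈ 2.704 m.
Near limit Dn = s·(H − f)/(H + s − 2f) = 1070 × (2703.8 − 35) / (2703.8 + 1070 − 2 × 35) = 1070 × 2668.8 / 3703.8 ≈ 771.00 mm.
Far limit Df = s·(H − f)/(H − s) = 1070 × (2703.8 − 35) / (2703.8 − 1070) = 1070 × 2668.8 / 1633.8 ≈ 1747.82 mm.
Depth of field = Df − Dn = 1747.82 − 771.00 ≈ 976.82 mm ≈ 0.977 m.

0.977 m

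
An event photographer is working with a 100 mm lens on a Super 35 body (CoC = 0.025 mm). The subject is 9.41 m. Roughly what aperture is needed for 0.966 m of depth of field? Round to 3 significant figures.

Write h = H − f = f²/(N·c). The thin-lens limits are Dn = s·h/(h + (s−f)) and Df = s·h/(h − (s−f)), so DoF = Df − Dn = 2·s·(s−f)·h / (h² − (s−f)²).
That is a quadratic in h: DoF·h² − 2·s·(s−f)·h − DoF·(s−f)² = 0 ⇒ h = (s−f)·(s + √(s² + DoF²)) / DoF = 9310 × (9410 + √(9410² + 966²)) / 966 = 9310 × (9410 + 9459.45) / 966 ≈ 181858 mm.
Then N = f²/(c·h) = 100² / (0.025 × 181858) = 10000 / 4546.4 ≈ 2.20.

f/2.20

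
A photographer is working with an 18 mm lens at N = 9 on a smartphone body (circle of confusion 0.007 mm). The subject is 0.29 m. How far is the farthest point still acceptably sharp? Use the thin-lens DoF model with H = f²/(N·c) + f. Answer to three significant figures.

Hyperfocal distance H = f²/(N·c) + f = 18²/(9 × 0.007) + 18 = 324/0.063 + 18 ≈ 5160.9 mm ≈ 5.161 m.
Far limit Df = s·(H − f)/(H − s) = 290 × (5160.9 − 18) / (5160.9 − 290) = 290 × 5142.9 / 4870.9 ≈ 306.19 mm.

306 mm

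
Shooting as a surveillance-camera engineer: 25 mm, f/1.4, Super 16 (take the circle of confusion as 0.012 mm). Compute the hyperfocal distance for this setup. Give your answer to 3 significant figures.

Hyperfocal distance H = f²/(N·c) + f = 25²/(1.4 × 0.012) + 25 = 625/0.0168 + 25 ≈ 37227.4 mm ≈ 37.2 m.

37.2 m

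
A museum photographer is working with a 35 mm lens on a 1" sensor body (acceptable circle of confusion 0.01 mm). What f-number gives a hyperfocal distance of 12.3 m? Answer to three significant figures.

f/9.99

Rearrange H = f²/(N·c) + f for N: N = f² / ((H − f)·c).
N = 35² / ((12300 − 35) × 0.01) = 1225 / 122.7 ≈ 9.99.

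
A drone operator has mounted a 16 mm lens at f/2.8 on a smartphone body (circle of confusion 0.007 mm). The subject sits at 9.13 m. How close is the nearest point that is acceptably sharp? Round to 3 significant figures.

Hyperfocal distance H = f²/(N·c) + f = 16²/(2.8 × 0.007) + 16 = 256/0.0196 + 16 ≈ 13077.2 mm ≈ 13.08 m.
Near limit Dn = s·(H − f)/(H + s − 2f) = 9130 × (13077.2 − 16) / (13077.2 + 9130 − 2 × 16) = 9130 × 13061.2 / 22175.2 ≈ 5377.6 mm ≈ 5.38 m.

5.38 m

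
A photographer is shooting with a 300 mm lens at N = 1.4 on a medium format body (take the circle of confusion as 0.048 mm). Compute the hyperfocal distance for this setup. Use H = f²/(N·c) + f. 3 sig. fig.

1340 m

Hyperfocal distance H = f²/(N·c) + f = 300²/(1.4 × 0.048) + 300 = 90000/0.0672 + 300 ≈ 1339585.7 mm ≈ 1340 m.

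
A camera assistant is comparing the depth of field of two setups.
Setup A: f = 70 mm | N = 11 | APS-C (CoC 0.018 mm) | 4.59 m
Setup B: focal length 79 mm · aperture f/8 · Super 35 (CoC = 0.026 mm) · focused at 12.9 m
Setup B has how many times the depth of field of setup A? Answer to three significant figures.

Setup A: H = 70²/(11×0.018) + 70 ≈ 24817.5 mm; DoF = Df − Dn = 5615.7 − 3881.1 ≈ 1734.6 mm.
Setup B: H = 79²/(8×0.026) + 79 ≈ 30083.8 mm; DoF = Df − Dn = 22525 − 9038 ≈ 13487 mm.
Ratio = 13487 / 1734.6 ≈ 7.78.

7.78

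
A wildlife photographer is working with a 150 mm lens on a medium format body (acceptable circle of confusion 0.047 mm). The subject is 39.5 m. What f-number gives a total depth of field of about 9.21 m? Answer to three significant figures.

f/1.40

Write h = H − f = f²/(N·c). The thin-lens limits are Dn = s·h/(h + (s−f)) and Df = s·h/(h − (s−f)), so DoF = Df − Dn = 2·s·(s−f)·h / (h² − (s−f)²).
That is a quadratic in h: DoF·h² − 2·s·(s−f)·h − DoF·(s−f)² = 0 ⇒ h = (s−f)·(s + √(s² + DoF²)) / DoF = 39350 × (39500 + √(39500² + 9210²)) / 9210 = 39350 × (39500 + 40559.5) / 9210 ≈ 342057 mm.
Then N = f²/(c·h) = 150² / (0.047 × 342057) = 22500 / 16077 ≈ 1.40.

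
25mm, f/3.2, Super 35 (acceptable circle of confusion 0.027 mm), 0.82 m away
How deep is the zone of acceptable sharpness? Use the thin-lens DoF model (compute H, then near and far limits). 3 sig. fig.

182 mm

Hyperfocal distance H = f²/(N·c) + f = 25²/(3.2 × 0.027) + 25 = 625/0.0864 + 25 ≈ 7258.8 mm ≈ 7.259 m.
Near limit Dn = s·(H − f)/(H + s − 2f) = 820 × (7258.8 − 25) / (7258.8 + 820 − 2 × 25) = 820 × 7233.8 / 8028.8 ≈ 738.80 mm.
Far limit Df = s·(H − f)/(H − s) = 820 × (7258.8 − 25) / (7258.8 − 820) = 820 × 7233.8 / 6438.8 ≈ 921.25 mm.
Depth of field = Df − Dn = 921.25 − 738.80 ≈ 182.45 mm.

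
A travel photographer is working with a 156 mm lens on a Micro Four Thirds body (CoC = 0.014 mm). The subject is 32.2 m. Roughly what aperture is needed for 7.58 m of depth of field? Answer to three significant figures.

Write h = H − f = f²/(N·c). The thin-lens limits are Dn = s·h/(h + (s−f)) and Df = s·h/(h − (s−f)), so DoF = Df − Dn = 2·s·(s−f)·h / (h² − (s−f)²).
That is a quadratic in h: DoF·h² − 2·s·(s−f)·h − DoF·(s−f)² = 0 ⇒ h = (s−f)·(s + √(s² + DoF²)) / DoF = 32044 × (32200 + √(32200² + 7580²)) / 7580 = 32044 × (32200 + 33080.2) / 7580 ≈ 275968 mm.
Then N = f²/(c·h) = 156² / (0.014 × 275968) = 24336 / 3863.6 ≈ 6.30.

f/6.30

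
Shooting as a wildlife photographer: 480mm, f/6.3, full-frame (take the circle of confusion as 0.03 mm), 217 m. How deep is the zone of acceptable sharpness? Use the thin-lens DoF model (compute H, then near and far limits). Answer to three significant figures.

79.6 m

Hyperfocal distance H = f²/(N·c) + f = 480²/(6.3 × 0.03) + 480 = 230400/0.189 + 480 ≈ 1219527.6 mm ≈ 1220 m.
Near limit Dn = s·(H − f)/(H + s − 2f) = 217000 × (1219527.6 − 480) / (1219527.6 + 217000 − 2 × 480) = 217000 × 1219047.6 / 1435567.6 ≈ 184271 mm.
Far limit Df = s·(H − f)/(H − s) = 217000 × (1219527.6 − 480) / (1219527.6 − 217000) = 217000 × 1219047.6 / 1002527.6 ≈ 263866 mm.
Depth of field = Df − Dn = 263866 − 184271 ≈ 79595 mm ≈ 79.6 m.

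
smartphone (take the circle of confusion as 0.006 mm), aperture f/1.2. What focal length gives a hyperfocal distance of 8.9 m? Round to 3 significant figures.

From H = f²/(N·c) + f, with f ≪ H: f ≈ √(H·N·c) = √(8900 × 1.2 × 0.006) = √64.080 ≈ 8.005 mm.
Exact: f² + N·c·f − N·c·H = 0 ⇒ f = (−N·c + √((N·c)² + 4·N·c·H))/2 = (−0.0072 + √256.32)/2 ≈ 8.0014 mm ≈ 8.00 mm.

8.00 mm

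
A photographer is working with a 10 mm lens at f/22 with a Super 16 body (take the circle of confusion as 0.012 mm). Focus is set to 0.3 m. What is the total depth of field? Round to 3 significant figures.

Hyperfocal distance H = f²/(N·c) + f = 10²/(22 × 0.012) + 10 = 100/0.264 + 10 ≈ 388.8 mm ≈ 0.389 m.
Near limit Dn = s·(H − f)/(H + s − 2f) = 300 × (388.8 − 10) / (388.8 + 300 − 2 × 10) = 300 × 378.8 / 668.8 ≈ 169.9 mm.
Far limit Df = s·(H − f)/(H − s) = 300 × (388.8 − 10) / (388.8 − 300) = 300 × 378.8 / 88.8 ≈ 1279.9 mm.
Depth of field = Df − Dn = 1279.9 − 169.9 ≈ 1110.0 mm ≈ 1.11 m.

1.11 m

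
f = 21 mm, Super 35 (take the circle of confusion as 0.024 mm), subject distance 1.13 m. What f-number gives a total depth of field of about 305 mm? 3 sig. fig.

f/2.20

Write h = H − f = f²/(N·c). The thin-lens limits are Dn = s·h/(h + (s−f)) and Df = s·h/(h − (s−f)), so DoF = Df − Dn = 2·s·(s−f)·h / (h² − (s−f)²).
That is a quadratic in h: DoF·h² − 2·s·(s−f)·h − DoF·(s−f)² = 0 ⇒ h = (s−f)·(s + √(s² + DoF²)) / DoF = 1109 × (1130 + √(1130² + 305²)) / 305 = 1109 × (1130 + 1170.44) / 305 ≈ 8364.5 mm.
Then N = f²/(c·h) = 21² / (0.024 × 8364.5) = 441 / 200.75 ≈ 2.20.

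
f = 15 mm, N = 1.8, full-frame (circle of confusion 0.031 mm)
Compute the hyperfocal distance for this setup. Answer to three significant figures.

Hyperfocal distance H = f²/(N·c) + f = 15²/(1.8 × 0.031) + 15 = 225/0.0558 + 15 ≈ 4047.3 mm ≈ 4.05 m.

4.05 m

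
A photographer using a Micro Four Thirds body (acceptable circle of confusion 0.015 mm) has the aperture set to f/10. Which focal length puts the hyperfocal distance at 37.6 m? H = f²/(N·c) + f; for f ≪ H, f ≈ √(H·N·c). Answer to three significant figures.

75.0 mm

From H = f²/(N·c) + f, with f ≪ H: f ≈ √(H·N·c) = √(37600 × 10 × 0.015) = √5640.0 ≈ 75.10 mm.
Exact: f² + N·c·f − N·c·H = 0 ⇒ f = (−N·c + √((N·c)² + 4·N·c·H))/2 = (−0.15 + √22560)/2 ≈ 75.025 mm ≈ 75.0 mm.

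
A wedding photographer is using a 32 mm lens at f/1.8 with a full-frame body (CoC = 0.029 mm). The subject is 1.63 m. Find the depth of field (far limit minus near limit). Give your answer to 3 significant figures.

Hyperfocal distance H = f²/(N·c) + f = 32²/(1.8 × 0.029) + 32 = 1024/0.0522 + 32 ≈ 19648.9 mm ≈ 19.65 m.
Near limit Dn = s·(H − f)/(H + s − 2f) = 1630 × (19648.9 − 32) / (19648.9 + 1630 − 2 × 32) = 1630 × 19616.9 / 21214.9 ≈ 1507.22 mm.
Far limit Df = s·(H − f)/(H − s) = 1630 × (19648.9 − 32) / (19648.9 − 1630) = 1630 × 19616.9 / 18018.9 ≈ 1774.56 mm.
Depth of field = Df − Dn = 1774.56 − 1507.22 ≈ 267.34 mm.

267 mm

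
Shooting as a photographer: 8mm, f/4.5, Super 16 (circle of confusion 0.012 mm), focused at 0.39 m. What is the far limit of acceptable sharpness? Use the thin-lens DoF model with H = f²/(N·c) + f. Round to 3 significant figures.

0.575 m

Hyperfocal distance H = f²/(N·c) + f = 8²/(4.5 × 0.012) + 8 = 64/0.054 + 8 ≈ 1193.2 mm ≈ 1.193 m.
Far limit Df = s·(H − f)/(H − s) = 390 × (1193.2 − 8) / (1193.2 − 390) = 390 × 1185.2 / 803.2 ≈ 575.49 mm ≈ 0.575 m.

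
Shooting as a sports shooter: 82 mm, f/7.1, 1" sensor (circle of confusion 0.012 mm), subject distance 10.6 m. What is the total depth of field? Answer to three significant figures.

2.88 m

Hyperfocal distance H = f²/(N·c) + f = 82²/(7.1 × 0.012) + 82 = 6724/0.0852 + 82 ≈ 79002.2 mm ≈ 79.00 m.
Near limit Dn = s·(H − f)/(H + s − 2f) = 10600 × (79002.2 − 82) / (79002.2 + 10600 − 2 × 82) = 10600 × 78920.2 / 89438.2 ≈ 9353.4 mm.
Far limit Df = s·(H − f)/(H − s) = 10600 × (79002.2 − 82) / (79002.2 − 10600) = 10600 × 78920.2 / 68402.2 ≈ 12229.9 mm.
Depth of field = Df − Dn = 12229.9 − 9353.4 ≈ 2876.5 mm ≈ 2.88 m.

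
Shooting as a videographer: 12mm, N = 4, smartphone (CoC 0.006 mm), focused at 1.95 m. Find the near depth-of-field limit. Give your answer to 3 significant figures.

Hyperfocal distance H = f²/(N·c) + f = 12²/(4 × 0.006) + 12 = 144/0.024 + 12 ≈ 6012.0 mm ≈ 6.012 m.
Near limit Dn = s·(H − f)/(H + s − 2f) = 1950 × (6012.0 − 12) / (6012.0 + 1950 − 2 × 12) = 1950 × 6000.0 / 7938.0 ≈ 1473.9 mm ≈ 1.47 m.

1.47 m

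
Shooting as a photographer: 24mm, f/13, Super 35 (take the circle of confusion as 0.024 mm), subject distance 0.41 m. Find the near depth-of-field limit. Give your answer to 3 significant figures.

339 mm

Hyperfocal distance H = f²/(N·c) + f = 24²/(13 × 0.024) + 24 = 576/0.312 + 24 ≈ 1870.2 mm ≈ 1.870 m.
Near limit Dn = s·(H − f)/(H + s − 2f) = 410 × (1870.2 − 24) / (1870.2 + 410 − 2 × 24) = 410 × 1846.2 / 2232.2 ≈ 339.10 mm.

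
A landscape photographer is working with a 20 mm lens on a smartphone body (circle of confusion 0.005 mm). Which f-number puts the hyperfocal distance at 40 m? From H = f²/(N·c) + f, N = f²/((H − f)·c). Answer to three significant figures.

f/2.00

Rearrange H = f²/(N·c) + f for N: N = f² / ((H − f)·c).
N = 20² / ((40000 − 20) × 0.005) = 400 / 199.9 ≈ 2.00.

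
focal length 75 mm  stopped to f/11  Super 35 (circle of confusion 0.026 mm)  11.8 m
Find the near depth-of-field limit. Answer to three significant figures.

Hyperfocal distance H = f²/(N·c) + f = 75²/(11 × 0.026) + 75 = 5625/0.286 + 75 ≈ 19742.8 mm ≈ 19.74 m.
Near limit Dn = s·(H − f)/(H + s − 2f) = 11800 × (19742.8 − 75) / (19742.8 + 11800 − 2 × 75) = 11800 × 19667.8 / 31392.8 ≈ 7392.8 mm ≈ 7.39 m.

7.39 m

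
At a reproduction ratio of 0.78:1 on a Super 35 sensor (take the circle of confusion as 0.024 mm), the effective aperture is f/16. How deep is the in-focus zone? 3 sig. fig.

At magnification m, DoF ≈ 2·N_eff·c/m² = 2 × 16 × 0.024 / 0.78² = 0.768 / 0.6084 ≈ 1.26 mm.

1.26 mm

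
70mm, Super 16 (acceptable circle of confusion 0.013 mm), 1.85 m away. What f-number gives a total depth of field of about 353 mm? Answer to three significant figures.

f/20

Write h = H − f = f²/(N·c). The thin-lens limits are Dn = s·h/(h + (s−f)) and Df = s·h/(h − (s−f)), so DoF = Df − Dn = 2·s·(s−f)·h / (h² − (s−f)²).
That is a quadratic in h: DoF·h² − 2·s·(s−f)·h − DoF·(s−f)² = 0 ⇒ h = (s−f)·(s + √(s² + DoF²)) / DoF = 1780 × (1850 + √(1850² + 353²)) / 353 = 1780 × (1850 + 1883.38) / 353 ≈ 18826 mm.
Then N = f²/(c·h) = 70² / (0.013 × 18826) = 4900 / 244.73 ≈ 20.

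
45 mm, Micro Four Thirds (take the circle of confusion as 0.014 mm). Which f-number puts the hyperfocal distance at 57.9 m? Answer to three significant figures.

f/2.50

Rearrange H = f²/(N·c) + f for N: N = f² / ((H − f)·c).
N = 45² / ((57900 − 45) × 0.014) = 2025 / 810.0 ≈ 2.50.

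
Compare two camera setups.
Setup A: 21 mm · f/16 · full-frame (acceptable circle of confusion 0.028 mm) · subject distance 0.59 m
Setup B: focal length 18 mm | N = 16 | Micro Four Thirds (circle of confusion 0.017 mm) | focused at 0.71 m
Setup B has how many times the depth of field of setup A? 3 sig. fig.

Setup A: H = 21²/(16×0.028) + 21 ≈ 1005.4 mm; DoF = Df − Dn = 1398.2 − 373.9 ≈ 1024.3 mm.
Setup B: H = 18²/(16×0.017) + 18 ≈ 1209.2 mm; DoF = Df − Dn = 1694.3 − 449.1 ≈ 1245.2 mm.
Ratio = 1245.2 / 1024.3 ≈ 1.22.

1.22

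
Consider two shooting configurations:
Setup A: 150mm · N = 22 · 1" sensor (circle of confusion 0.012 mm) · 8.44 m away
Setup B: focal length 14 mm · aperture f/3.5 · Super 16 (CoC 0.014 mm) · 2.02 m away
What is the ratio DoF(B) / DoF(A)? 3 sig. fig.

Setup A: H = 150²/(22×0.012) + 150 ≈ 85377.3 mm; DoF = Df − Dn = 9349.4 − 7691.8 ≈ 1657.6 mm.
Setup B: H = 14²/(3.5×0.014) + 14 ≈ 4014.0 mm; DoF = Df − Dn = 4052.2 − 1345.3 ≈ 2706.9 mm.
Ratio = 2706.9 / 1657.6 ≈ 1.63.

1.63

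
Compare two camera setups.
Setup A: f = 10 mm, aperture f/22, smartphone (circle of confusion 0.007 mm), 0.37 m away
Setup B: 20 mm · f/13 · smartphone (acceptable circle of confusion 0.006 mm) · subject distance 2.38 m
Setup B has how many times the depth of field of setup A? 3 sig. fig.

Setup A: H = 10²/(22×0.007) + 10 ≈ 659.4 mm; DoF = Df − Dn = 830.34 − 238.03 ≈ 592.31 mm.
Setup B: H = 20²/(13×0.006) + 20 ≈ 5148.2 mm; DoF = Df − Dn = 4409.0 − 1629.9 ≈ 2779.1 mm.
Ratio = 2779.1 / 592.31 ≈ 4.69.

4.69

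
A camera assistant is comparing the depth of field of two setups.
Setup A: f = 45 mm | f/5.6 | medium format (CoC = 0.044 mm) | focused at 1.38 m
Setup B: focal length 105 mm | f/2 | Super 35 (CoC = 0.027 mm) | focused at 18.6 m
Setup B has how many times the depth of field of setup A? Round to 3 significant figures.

Setup A: H = 45²/(5.6×0.044) + 45 ≈ 8263.3 mm; DoF = Df − Dn = 1647.65 − 1187.16 ≈ 460.49 mm.
Setup B: H = 105²/(2×0.027) + 105 ≈ 204271.7 mm; DoF = Df − Dn = 20452.8 − 17055.0 ≈ 3397.8 mm.
Ratio = 3397.8 / 460.49 ≈ 7.38.

7.38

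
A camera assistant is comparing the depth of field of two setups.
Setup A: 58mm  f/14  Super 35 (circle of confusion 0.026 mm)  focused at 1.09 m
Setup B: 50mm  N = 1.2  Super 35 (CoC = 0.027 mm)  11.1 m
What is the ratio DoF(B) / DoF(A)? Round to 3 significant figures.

Setup A: H = 58²/(14×0.026) + 58 ≈ 9299.8 mm; DoF = Df − Dn = 1227.02 − 980.51 ≈ 246.51 mm.
Setup B: H = 50²/(1.2×0.027) + 50 ≈ 77210.5 mm; DoF = Df − Dn = 12955.3 − 9709.5 ≈ 3245.8 mm.
Ratio = 3245.8 / 246.51 ≈ 13.2.

13.2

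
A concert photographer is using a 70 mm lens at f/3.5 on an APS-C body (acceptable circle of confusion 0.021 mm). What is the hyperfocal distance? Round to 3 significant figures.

66.7 m

Hyperfocal distance H = f²/(N·c) + f = 70²/(3.5 × 0.021) + 70 = 4900/0.0735 + 70 ≈ 66736.7 mm ≈ 66.7 m.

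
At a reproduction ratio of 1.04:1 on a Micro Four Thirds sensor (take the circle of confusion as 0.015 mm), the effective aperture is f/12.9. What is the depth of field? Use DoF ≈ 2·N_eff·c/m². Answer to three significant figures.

0.358 mm

At magnification m, DoF ≈ 2·N_eff·c/m² = 2 × 12.9 × 0.015 / 1.04² = 0.387 / 1.082 ≈ 0.358 mm.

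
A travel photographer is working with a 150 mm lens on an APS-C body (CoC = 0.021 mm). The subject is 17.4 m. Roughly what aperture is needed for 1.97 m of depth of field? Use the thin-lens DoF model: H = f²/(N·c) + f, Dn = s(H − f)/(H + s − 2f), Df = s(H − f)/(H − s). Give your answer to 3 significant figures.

Write h = H − f = f²/(N·c). The thin-lens limits are Dn = s·h/(h + (s−f)) and Df = s·h/(h − (s−f)), so DoF = Df − Dn = 2·s·(s−f)·h / (h² − (s−f)²).
That is a quadratic in h: DoF·h² − 2·s·(s−f)·h − DoF·(s−f)² = 0 ⇒ h = (s−f)·(s + √(s² + DoF²)) / DoF = 17250 × (17400 + √(17400² + 1970²)) / 1970 = 17250 × (17400 + 17511.2) / 1970 ≈ 305694 mm.
Then N = f²/(c·h) = 150² / (0.021 × 305694) = 22500 / 6419.6 ≈ 3.50.

f/3.50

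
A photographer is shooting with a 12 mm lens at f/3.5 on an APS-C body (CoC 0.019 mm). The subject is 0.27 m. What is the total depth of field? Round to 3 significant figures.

Hyperfocal distance H = f²/(N·c) + f = 12²/(3.5 × 0.019) + 12 = 144/0.0665 + 12 ≈ 2177.4 mm ≈ 2.177 m.
Near limit Dn = s·(H − f)/(H + s − 2f) = 270 × (2177.4 − 12) / (2177.4 + 270 − 2 × 12) = 270 × 2165.4 / 2423.4 ≈ 241.255 mm.
Far limit Df = s·(H − f)/(H − s) = 270 × (2177.4 − 12) / (2177.4 − 270) = 270 × 2165.4 / 1907.4 ≈ 306.521 mm.
Depth of field = Df − Dn = 306.521 − 241.255 ≈ 65.266 mm.

65.3 mm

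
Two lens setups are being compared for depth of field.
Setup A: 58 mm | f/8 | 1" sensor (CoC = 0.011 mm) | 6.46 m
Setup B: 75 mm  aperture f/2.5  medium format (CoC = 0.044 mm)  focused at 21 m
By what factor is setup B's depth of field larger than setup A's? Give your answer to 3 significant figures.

Setup A: H = 58²/(8×0.011) + 58 ≈ 38285.3 mm; DoF = Df − Dn = 7759.5 − 5533.3 ≈ 2226.2 mm.
Setup B: H = 75²/(2.5×0.044) + 75 ≈ 51211.4 mm; DoF = Df − Dn = 35545 − 14902 ≈ 20643 mm.
Ratio = 20643 / 2226.2 ≈ 9.27.

9.27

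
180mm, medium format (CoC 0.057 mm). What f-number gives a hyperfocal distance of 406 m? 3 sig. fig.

Rearrange H = f²/(N·c) + f for N: N = f² / ((H − f)·c).
N = 180² / ((406000 − 180) × 0.057) = 32400 / 23132 ≈ 1.40.

f/1.40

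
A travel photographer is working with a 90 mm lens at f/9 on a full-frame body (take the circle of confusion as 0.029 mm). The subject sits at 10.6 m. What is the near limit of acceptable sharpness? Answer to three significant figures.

Hyperfocal distance H = f²/(N·c) + f = 90²/(9 × 0.029) + 90 = 8100/0.261 + 90 ≈ 31124.5 mm ≈ 31.12 m.
Near limit Dn = s·(H − f)/(H + s − 2f) = 10600 × (31124.5 − 90) / (31124.5 + 10600 − 2 × 90) = 10600 × 31034.5 / 41544.5 ≈ 7918.4 mm ≈ 7.92 m.

7.92 m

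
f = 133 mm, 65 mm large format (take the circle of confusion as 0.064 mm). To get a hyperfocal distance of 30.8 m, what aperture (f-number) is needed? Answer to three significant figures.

f/9.01

Rearrange H = f²/(N·c) + f for N: N = f² / ((H − f)·c).
N = 133² / ((30800 − 133) × 0.064) = 17689 / 1963 ≈ 9.01.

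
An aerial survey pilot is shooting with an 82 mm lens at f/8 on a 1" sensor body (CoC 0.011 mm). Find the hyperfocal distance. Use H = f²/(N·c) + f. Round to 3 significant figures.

76.5 m

Hyperfocal distance H = f²/(N·c) + f = 82²/(8 × 0.011) + 82 = 6724/0.088 + 82 ≈ 76491.1 mm ≈ 76.5 m.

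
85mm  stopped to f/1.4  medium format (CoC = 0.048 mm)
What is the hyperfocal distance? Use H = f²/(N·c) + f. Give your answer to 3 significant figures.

108 m

Hyperfocal distance H = f²/(N·c) + f = 85²/(1.4 × 0.048) + 85 = 7225/0.0672 + 85 ≈ 107599.9 mm ≈ 108 m.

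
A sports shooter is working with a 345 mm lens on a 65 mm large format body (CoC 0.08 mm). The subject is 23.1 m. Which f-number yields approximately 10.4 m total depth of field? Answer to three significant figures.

f/14

Write h = H − f = f²/(N·c). The thin-lens limits are Dn = s·h/(h + (s−f)) and Df = s·h/(h − (s−f)), so DoF = Df − Dn = 2·s·(s−f)·h / (h² − (s−f)²).
That is a quadratic in h: DoF·h² − 2·s·(s−f)·h − DoF·(s−f)² = 0 ⇒ h = (s−f)·(s + √(s² + DoF²)) / DoF = 22755 × (23100 + √(23100² + 10400²)) / 10400 = 22755 × (23100 + 25333.2) / 10400 ≈ 105971 mm.
Then N = f²/(c·h) = 345² / (0.08 × 105971) = 119025 / 8477.7 ≈ 14.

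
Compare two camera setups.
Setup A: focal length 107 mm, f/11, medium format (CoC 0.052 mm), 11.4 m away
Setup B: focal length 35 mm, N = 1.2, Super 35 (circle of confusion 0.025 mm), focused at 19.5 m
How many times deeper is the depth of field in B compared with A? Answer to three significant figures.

1.27

Setup A: H = 107²/(11×0.052) + 107 ≈ 20122.7 mm; DoF = Df − Dn = 26159 − 7288 ≈ 18871 mm.
Setup B: H = 35²/(1.2×0.025) + 35 ≈ 40868.3 mm; DoF = Df − Dn = 37263 − 13205 ≈ 24058 mm.
Ratio = 24058 / 18871 ≈ 1.27.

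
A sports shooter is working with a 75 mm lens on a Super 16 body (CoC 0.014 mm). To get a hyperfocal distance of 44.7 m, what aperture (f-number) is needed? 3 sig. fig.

f/9

Rearrange H = f²/(N·c) + f for N: N = f² / ((H − f)·c).
N = 75² / ((44700 − 75) × 0.014) = 5625 / 624.8 ≈ 9.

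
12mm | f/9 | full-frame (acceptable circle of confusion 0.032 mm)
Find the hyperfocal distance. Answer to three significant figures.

0.512 m

Hyperfocal distance H = f²/(N·c) + f = 12²/(9 × 0.032) + 12 = 144/0.288 + 12 ≈ 512.0 mm ≈ 0.512 m.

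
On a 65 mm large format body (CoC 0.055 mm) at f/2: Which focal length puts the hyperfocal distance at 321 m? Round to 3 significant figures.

From H = f²/(N·c) + f, with f ≪ H: f ≈ √(H·N·c) = √(321000 × 2 × 0.055) = √35310 ≈ 187.9 mm.
The +f correction barely moves this — solving exactly, f² + N·c·f − N·c·H = 0 ⇒ f = (−N·c + √((N·c)² + 4·N·c·H))/2 = (−0.11 + √141240)/2 ≈ 187.85 mm, so f ≈ 188 mm.

188 mm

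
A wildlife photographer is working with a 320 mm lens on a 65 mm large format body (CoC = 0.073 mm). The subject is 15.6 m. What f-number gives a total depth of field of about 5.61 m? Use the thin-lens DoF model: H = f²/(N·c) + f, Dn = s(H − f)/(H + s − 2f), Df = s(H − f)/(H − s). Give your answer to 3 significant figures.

f/16

Write h = H − f = f²/(N·c). The thin-lens limits are Dn = s·h/(h + (s−f)) and Df = s·h/(h − (s−f)), so DoF = Df − Dn = 2·s·(s−f)·h / (h² − (s−f)²).
That is a quadratic in h: DoF·h² − 2·s·(s−f)·h − DoF·(s−f)² = 0 ⇒ h = (s−f)·(s + √(s² + DoF²)) / DoF = 15280 × (15600 + √(15600² + 5610²)) / 5610 = 15280 × (15600 + 16578.1) / 5610 ≈ 87644 mm.
Then N = f²/(c·h) = 320² / (0.073 × 87644) = 102400 / 6398.0 ≈ 16.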